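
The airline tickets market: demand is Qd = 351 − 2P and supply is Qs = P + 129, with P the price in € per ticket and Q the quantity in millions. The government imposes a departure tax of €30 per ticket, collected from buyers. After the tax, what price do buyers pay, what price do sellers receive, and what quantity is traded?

Without the tax, 351 − 2P = P + 129 gives 3P = 222, so P* = €74 and Q* = 203.
With the tax collected from buyers, demand (in seller-price terms) shifts: Qd = 351 − 2(P + 30).
Solving gives Q = 183 with buyers paying €84 and sellers receiving €54 (the €30 wedge).

Buyers pay €84; sellers receive €54; quantity = 183.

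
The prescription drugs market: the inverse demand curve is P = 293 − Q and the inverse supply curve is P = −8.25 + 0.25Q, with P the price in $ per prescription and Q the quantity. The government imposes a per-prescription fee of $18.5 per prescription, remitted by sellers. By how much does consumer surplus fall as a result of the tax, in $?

Inverting to Q(P) form: Qd = 293 − P; Qs = 4P + 33.
Without the tax, 293 − P = 4P + 33 gives 5P = 260, so P* = $52 and Q* = 241.
With the tax collected from sellers, supply shifts: Qs = 4(P − 18.5) + 33.
Solving gives Q = 226.2 with buyers paying $66.8 and sellers receiving $48.3 (the $18.5 wedge).
ΔCS is the trapezoid between Q = 226.2 and Q = 241 of height $14.8: ½ · (241 + 226.2) · 14.8 = $3457.28.

Consumer surplus falls by $3457.28.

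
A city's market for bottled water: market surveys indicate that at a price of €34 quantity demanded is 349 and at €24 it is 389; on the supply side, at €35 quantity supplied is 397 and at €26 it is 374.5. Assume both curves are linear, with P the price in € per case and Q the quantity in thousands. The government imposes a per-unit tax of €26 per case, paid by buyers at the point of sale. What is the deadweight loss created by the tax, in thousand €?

Deadweight loss = €520 thousand.

Demand slope: (389 − 349)/(24 − 34) = -4, so Qd = 485 − 4P.
Supply slope: (374.5 − 397)/(26 − 35) = 2.5, so Qs = 2.5P + 309.5.
Before the tax: set 485 − 4P = 2.5P + 309.5 → P* = €27, Q* = 377.
With the tax collected from buyers, demand (in seller-price terms) shifts: Qd = 485 − 4(P + 26).
Solving gives Q = 337 with buyers paying €37 and producers receiving €11 (the €26 wedge).
Quantity falls by |ΔQ| = |377 − 337| = 40.
DWL = ½ · t · |ΔQ| = ½ · 26 · 40 = €520.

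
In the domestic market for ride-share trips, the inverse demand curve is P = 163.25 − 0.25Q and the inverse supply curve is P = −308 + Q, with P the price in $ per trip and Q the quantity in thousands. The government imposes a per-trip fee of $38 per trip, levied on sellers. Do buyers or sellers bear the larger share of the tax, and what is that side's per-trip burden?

Sellers bear the larger share: $30.4 per trip.

Inverting to Q(P) form: Qd = 653 − 4P; Qs = P + 308.
Before the tax: set 653 − 4P = P + 308 → P* = $69, Q* = 377.
With the tax collected from sellers, supply shifts: Qs = (P − 38) + 308.
Solving gives Q = 346.6 with buyers paying $76.6 and sellers receiving $38.6 (the $38 wedge).
Per-trip burden: buyers $7.6, sellers $30.4.
Sellers take the larger share because supply is less price-elastic here (demand slope 4 vs supply slope 1).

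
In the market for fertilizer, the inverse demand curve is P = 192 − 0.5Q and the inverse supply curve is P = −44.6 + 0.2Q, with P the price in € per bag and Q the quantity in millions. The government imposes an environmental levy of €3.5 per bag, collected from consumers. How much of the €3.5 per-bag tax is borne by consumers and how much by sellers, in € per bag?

Rewrite in direct form: Qd = 384 − 2P and Qs = 5P + 223.
Without the tax, 384 − 2P = 5P + 223 gives 7P = 161, so P* = €23 and Q* = 338.
With the tax collected from consumers, demand (in seller-price terms) shifts: Qd = 384 − 2(P + 3.5).
New equilibrium: consumers pay €25.5, sellers receive €22, Q = 333. (Wedge: Pb − Ps = 3.5.)
Burden on consumers: €2.5; on sellers: €1. (They sum to €3.5.)
The less price-elastic side of the market bears the larger share of a per-unit tax.

Consumers bear €2.5 per bag; sellers bear €1 per bag.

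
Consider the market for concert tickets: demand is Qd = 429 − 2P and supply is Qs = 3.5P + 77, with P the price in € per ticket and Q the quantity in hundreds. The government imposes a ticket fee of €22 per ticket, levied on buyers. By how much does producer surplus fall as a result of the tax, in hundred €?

Before the tax: set 429 − 2P = 3.5P + 77 → P* = €64, Q* = 301.
With the tax collected from buyers, demand (in seller-price terms) shifts: Qd = 429 − 2(P + 22).
Solving gives Q = 273 with buyers paying €78 and producers receiving €56 (the €22 wedge).
ΔPS is the trapezoid between Q = 273 and Q = 301 of height €8: ½ · (301 + 273) · 8 = €2296.

Producer surplus falls by €2296 hundred.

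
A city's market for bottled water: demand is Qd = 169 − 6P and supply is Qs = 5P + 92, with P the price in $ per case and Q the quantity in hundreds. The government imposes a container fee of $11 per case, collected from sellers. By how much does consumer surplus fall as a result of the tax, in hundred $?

Consumer surplus falls by $560 hundred.

Before the tax: set 169 − 6P = 5P + 92 → P* = $7, Q* = 127.
With the tax collected from sellers, supply shifts: Qs = 5(P − 11) + 92.
Solving gives Q = 97 with consumers paying $12 and sellers receiving $1 (the $11 wedge).
ΔCS is the trapezoid between Q = 97 and Q = 127 of height $5: ½ · (127 + 97) · 5 = $560.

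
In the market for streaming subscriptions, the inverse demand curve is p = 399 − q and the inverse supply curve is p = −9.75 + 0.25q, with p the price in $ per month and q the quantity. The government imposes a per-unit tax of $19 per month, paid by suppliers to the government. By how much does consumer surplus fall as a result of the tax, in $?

Rewrite in direct form: qd = 399 − p and qs = 4p + 39.
Without the tax, 399 − p = 4p + 39 gives 5p = 360, so p* = $72 and q* = 327.
With the tax collected from suppliers, supply shifts: qs = 4(p − 19) + 39.
New equilibrium: buyers pay $87.2, suppliers receive $68.2, q = 311.8. (Wedge: pb − ps = 19.)
ΔCS is the trapezoid between Q = 311.8 and Q = 327 of height $15.2: ½ · (327 + 311.8) · 15.2 = $4854.88.

Consumer surplus falls by $4854.88.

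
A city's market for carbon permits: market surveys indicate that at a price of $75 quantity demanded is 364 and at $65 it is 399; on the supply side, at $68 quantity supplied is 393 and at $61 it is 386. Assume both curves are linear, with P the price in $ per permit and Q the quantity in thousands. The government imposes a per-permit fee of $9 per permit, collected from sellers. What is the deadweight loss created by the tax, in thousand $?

Demand slope: (399 − 364)/(65 − 75) = -3.5, so Qd = 626.5 − 3.5P.
Supply slope: (386 − 393)/(61 − 68) = 1, so Qs = P + 325.
Before the tax: set 626.5 − 3.5P = P + 325 → P* = $67, Q* = 392.
With the tax collected from sellers, supply shifts: Qs = (P − 9) + 325.
Solving gives Q = 385 with buyers paying $69 and sellers receiving $60 (the $9 wedge).
Quantity falls by |ΔQ| = |392 − 385| = 7.
DWL = ½ · t · |ΔQ| = ½ · 9 · 7 = $31.5.

Deadweight loss = $31.5 thousand.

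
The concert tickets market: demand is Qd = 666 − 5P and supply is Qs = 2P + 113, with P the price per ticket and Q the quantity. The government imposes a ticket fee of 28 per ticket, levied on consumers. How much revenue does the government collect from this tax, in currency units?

Tax revenue = 6468.

Without the tax, 666 − 5P = 2P + 113 gives 7P = 553, so P* = 79 and Q* = 271.
With the tax collected from consumers, demand (in seller-price terms) shifts: Qd = 666 − 5(P + 28).
Solving gives Q = 231 with consumers paying 87 and suppliers receiving 59 (the 28 wedge).
Revenue = t · Q = 28 · 231 = 6468.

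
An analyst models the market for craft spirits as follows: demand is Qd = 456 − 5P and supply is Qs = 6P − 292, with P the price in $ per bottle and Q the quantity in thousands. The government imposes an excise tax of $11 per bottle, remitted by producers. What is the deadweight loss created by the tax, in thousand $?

Deadweight loss = $165 thousand.

Before the tax: set 456 − 5P = 6P − 292 → P* = $68, Q* = 116.
With the tax collected from producers, supply shifts: Qs = 6(P − 11) − 292.
New equilibrium: buyers pay $74, producers receive $63, Q = 86. (Wedge: Pb − Ps = 11.)
Quantity falls by |ΔQ| = |116 − 86| = 30.
DWL = ½ · t · |ΔQ| = ½ · 11 · 30 = $165.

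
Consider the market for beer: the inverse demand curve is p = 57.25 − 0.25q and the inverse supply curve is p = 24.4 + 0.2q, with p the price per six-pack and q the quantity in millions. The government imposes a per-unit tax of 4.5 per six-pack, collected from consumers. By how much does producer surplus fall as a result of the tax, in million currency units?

Producer surplus falls by 136 million.

Rewrite in direct form: qd = 229 − 4p and qs = 5p − 122.
Before the tax: set 229 − 4p = 5p − 122 → p* = 39, q* = 73.
With the tax collected from consumers, demand (in seller-price terms) shifts: qd = 229 − 4(p + 4.5).
Solving gives q = 63 with consumers paying 41.5 and suppliers receiving 37 (the 4.5 wedge).
ΔPS is the trapezoid between Q = 63 and Q = 73 of height 2: ½ · (73 + 63) · 2 = 136.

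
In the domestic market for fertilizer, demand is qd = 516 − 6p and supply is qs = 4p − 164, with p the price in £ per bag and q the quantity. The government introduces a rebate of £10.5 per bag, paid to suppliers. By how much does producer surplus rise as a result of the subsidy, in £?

Without the subsidy, 516 − 6p = 4p − 164 gives 10p = 680, so p* = £68 and q* = 108.
With a per-unit subsidy paid to suppliers, each receives p + 10.5 per unit sold, so supply becomes qs = 4(p + 10.5) − 164.
Solving gives q = 133.2 with consumers paying £63.8 and suppliers receiving £74.3 (the £10.5 wedge).
ΔPS is the trapezoid between Q = 133.2 and Q = 108 of height £6.3: ½ · (108 + 133.2) · 6.3 = £759.78.

Producer surplus rises by £759.78.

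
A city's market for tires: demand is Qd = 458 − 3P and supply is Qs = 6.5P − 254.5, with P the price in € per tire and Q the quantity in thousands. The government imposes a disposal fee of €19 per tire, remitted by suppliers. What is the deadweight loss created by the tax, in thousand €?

Before the tax: set 458 − 3P = 6.5P − 254.5 → P* = €75, Q* = 233.
With the tax collected from suppliers, supply shifts: Qs = 6.5(P − 19) − 254.5.
Solving gives Q = 194 with buyers paying €88 and suppliers receiving €69 (the €19 wedge).
Quantity falls by |ΔQ| = |233 − 194| = 39.
DWL = ½ · t · |ΔQ| = ½ · 19 · 39 = €370.5.

Deadweight loss = €370.5 thousand.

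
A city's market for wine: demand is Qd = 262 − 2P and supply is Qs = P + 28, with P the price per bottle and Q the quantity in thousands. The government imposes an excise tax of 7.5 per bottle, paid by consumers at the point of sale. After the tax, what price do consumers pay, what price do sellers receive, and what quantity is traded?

Consumers pay 80.5; sellers receive 73; quantity = 101.

Without the tax, 262 − 2P = P + 28 gives 3P = 234, so P* = 78 and Q* = 106.
With the tax collected from consumers, demand (in seller-price terms) shifts: Qd = 262 − 2(P + 7.5).
Solving gives Q = 101 with consumers paying 80.5 and sellers receiving 73 (the 7.5 wedge).
The less price-elastic side of the market bears the larger share of a per-unit tax.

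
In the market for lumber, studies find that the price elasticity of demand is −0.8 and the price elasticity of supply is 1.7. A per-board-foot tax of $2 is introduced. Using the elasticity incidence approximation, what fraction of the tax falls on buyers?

Buyers' share ≈ 0.68.

Incidence ratio: buyers' share ≈ εs / (εs + |εd|) = 1.7 / (1.7 + 0.8) = 0.68.
Supply is the more elastic side, so buyers bear the larger share.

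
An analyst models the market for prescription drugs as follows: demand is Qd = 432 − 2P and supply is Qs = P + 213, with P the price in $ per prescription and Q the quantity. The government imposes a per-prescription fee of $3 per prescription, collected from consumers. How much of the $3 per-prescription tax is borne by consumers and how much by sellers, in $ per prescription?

Consumers bear $1 per prescription; sellers bear $2 per prescription.

Before the tax: set 432 − 2P = P + 213 → P* = $73, Q* = 286.
With the tax collected from consumers, demand (in seller-price terms) shifts: Qd = 432 − 2(P + 3).
New equilibrium: consumers pay $74, sellers receive $71, Q = 284. (Wedge: Pb − Ps = 3.)
Burden on consumers: $1; on sellers: $2. (They sum to $3.)
The less price-elastic side of the market bears the larger share of a per-unit tax.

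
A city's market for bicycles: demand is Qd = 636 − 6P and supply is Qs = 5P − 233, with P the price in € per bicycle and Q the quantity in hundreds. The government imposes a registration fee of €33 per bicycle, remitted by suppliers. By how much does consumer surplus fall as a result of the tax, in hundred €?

Consumer surplus falls by €1755 hundred.

Without the tax, 636 − 6P = 5P − 233 gives 11P = 869, so P* = €79 and Q* = 162.
With the tax collected from suppliers, supply shifts: Qs = 5(P − 33) − 233.
Solving gives Q = 72 with consumers paying €94 and suppliers receiving €61 (the €33 wedge).
ΔCS is the trapezoid between Q = 72 and Q = 162 of height €15: ½ · (162 + 72) · 15 = €1755.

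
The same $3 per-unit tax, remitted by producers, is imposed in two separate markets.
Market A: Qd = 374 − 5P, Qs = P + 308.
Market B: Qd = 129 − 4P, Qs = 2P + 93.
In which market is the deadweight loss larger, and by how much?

Market B, by $2.25.

Market A: pre-tax P* = $11, Q* = 319; post-tax Q = 316.5; deadweight loss = $3.75.
Market B: pre-tax P* = $6, Q* = 105; post-tax Q = 101; deadweight loss = $6.
Difference: $3.75 vs $6 → market B is larger by $2.25.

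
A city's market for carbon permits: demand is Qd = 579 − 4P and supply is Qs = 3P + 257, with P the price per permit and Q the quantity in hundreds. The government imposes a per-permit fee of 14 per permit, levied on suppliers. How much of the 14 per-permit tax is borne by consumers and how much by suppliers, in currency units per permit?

Without the tax, 579 − 4P = 3P + 257 gives 7P = 322, so P* = 46 and Q* = 395.
With the tax collected from suppliers, supply shifts: Qs = 3(P − 14) + 257.
New equilibrium: consumers pay 52, suppliers receive 38, Q = 371. (Wedge: Pb − Ps = 14.)
Burden on consumers: 6; on suppliers: 8. (They sum to 14.)
The less price-elastic side of the market bears the larger share of a per-unit tax.

Consumers bear 6 per permit; suppliers bear 8 per permit.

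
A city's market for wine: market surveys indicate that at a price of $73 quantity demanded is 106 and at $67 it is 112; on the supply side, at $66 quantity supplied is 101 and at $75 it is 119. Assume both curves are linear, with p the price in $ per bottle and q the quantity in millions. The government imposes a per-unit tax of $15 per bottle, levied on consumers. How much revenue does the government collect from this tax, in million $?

Tax revenue = $1485 million.

Demand slope: (112 − 106)/(67 − 73) = -1, so qd = 179 − p.
Supply slope: (119 − 101)/(75 − 66) = 2, so qs = 2p − 31.
Before the tax: set 179 − p = 2p − 31 → p* = $70, q* = 109.
With the tax collected from consumers, demand (in seller-price terms) shifts: qd = 179 − (p + 15).
Solving gives q = 99 with consumers paying $80 and sellers receiving $65 (the $15 wedge).
Revenue = t · Q = 15 · 99 = $1485.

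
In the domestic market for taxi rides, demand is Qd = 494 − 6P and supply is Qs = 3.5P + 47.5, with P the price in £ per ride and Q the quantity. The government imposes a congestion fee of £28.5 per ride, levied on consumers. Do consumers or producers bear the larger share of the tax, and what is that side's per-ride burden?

Without the tax, 494 − 6P = 3.5P + 47.5 gives 9.5P = 446.5, so P* = £47 and Q* = 212.
With the tax collected from consumers, demand (in seller-price terms) shifts: Qd = 494 − 6(P + 28.5).
New equilibrium: consumers pay £57.5, producers receive £29, Q = 149. (Wedge: Pb − Ps = 28.5.)
Per-ride burden: consumers £10.5, producers £18.
Producers take the larger share because supply is less price-elastic here (demand slope 6 vs supply slope 3.5).

Producers bear the larger share: £18 per ride.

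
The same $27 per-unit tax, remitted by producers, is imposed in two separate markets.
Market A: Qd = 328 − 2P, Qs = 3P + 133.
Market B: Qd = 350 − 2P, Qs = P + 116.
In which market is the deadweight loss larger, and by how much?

Market A, by $194.4.

Market A: pre-tax P* = $39, Q* = 250; post-tax Q = 217.6; deadweight loss = $437.4.
Market B: pre-tax P* = $78, Q* = 194; post-tax Q = 176; deadweight loss = $243.
Difference: $437.4 vs $243 → market A is larger by $194.4.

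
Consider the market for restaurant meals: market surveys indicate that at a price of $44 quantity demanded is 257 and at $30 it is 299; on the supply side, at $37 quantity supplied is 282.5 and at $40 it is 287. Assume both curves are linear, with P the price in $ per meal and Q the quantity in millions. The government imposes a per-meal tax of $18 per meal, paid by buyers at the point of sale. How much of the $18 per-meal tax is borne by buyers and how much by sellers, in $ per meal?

Buyers bear $6 per meal; sellers bear $12 per meal.

Demand slope: (299 − 257)/(30 − 44) = -3, so Qd = 389 − 3P.
Supply slope: (287 − 282.5)/(40 − 37) = 1.5, so Qs = 1.5P + 227.
Without the tax, 389 − 3P = 1.5P + 227 gives 4.5P = 162, so P* = $36 and Q* = 281.
With the tax collected from buyers, demand (in seller-price terms) shifts: Qd = 389 − 3(P + 18).
New equilibrium: buyers pay $42, sellers receive $24, Q = 263. (Wedge: Pb − Ps = 18.)
Burden on buyers: $6; on sellers: $12. (They sum to $18.)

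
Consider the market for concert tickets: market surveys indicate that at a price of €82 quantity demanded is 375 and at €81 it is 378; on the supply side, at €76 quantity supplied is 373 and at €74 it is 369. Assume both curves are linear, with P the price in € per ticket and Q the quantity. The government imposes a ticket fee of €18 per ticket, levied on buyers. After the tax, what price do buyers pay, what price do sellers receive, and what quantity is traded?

Demand slope: (378 − 375)/(81 − 82) = -3, so Qd = 621 − 3P.
Supply slope: (369 − 373)/(74 − 76) = 2, so Qs = 2P + 221.
Before the tax: set 621 − 3P = 2P + 221 → P* = €80, Q* = 381.
With the tax collected from buyers, demand (in seller-price terms) shifts: Qd = 621 − 3(P + 18).
Solving gives Q = 359.4 with buyers paying €87.2 and sellers receiving €69.2 (the €18 wedge).
The less price-elastic side of the market bears the larger share of a per-unit tax.

Buyers pay €87.2; sellers receive €69.2; quantity = 359.4.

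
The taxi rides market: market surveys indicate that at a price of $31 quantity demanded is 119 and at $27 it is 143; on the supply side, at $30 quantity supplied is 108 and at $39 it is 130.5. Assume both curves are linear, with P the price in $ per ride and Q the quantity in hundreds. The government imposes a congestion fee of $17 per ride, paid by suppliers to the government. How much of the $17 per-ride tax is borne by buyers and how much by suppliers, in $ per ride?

Buyers bear $5 per ride; suppliers bear $12 per ride.

Demand slope: (143 − 119)/(27 − 31) = -6, so Qd = 305 − 6P.
Supply slope: (130.5 − 108)/(39 − 30) = 2.5, so Qs = 2.5P + 33.
Without the tax, 305 − 6P = 2.5P + 33 gives 8.5P = 272, so P* = $32 and Q* = 113.
With the tax collected from suppliers, supply shifts: Qs = 2.5(P − 17) + 33.
Solving gives Q = 83 with buyers paying $37 and suppliers receiving $20 (the $17 wedge).
Burden on buyers: $5; on suppliers: $12. (They sum to $17.)
The less price-elastic side of the market bears the larger share of a per-unit tax.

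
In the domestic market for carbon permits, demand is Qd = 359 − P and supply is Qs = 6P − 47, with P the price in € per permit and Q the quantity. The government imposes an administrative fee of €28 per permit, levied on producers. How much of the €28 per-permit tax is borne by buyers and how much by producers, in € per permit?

Without the tax, 359 − P = 6P − 47 gives 7P = 406, so P* = €58 and Q* = 301.
With the tax collected from producers, supply shifts: Qs = 6(P − 28) − 47.
New equilibrium: buyers pay €82, producers receive €54, Q = 277. (Wedge: Pb − Ps = 28.)
Burden on buyers: €24; on producers: €4. (They sum to €28.)
The less price-elastic side of the market bears the larger share of a per-unit tax.

Buyers bear €24 per permit; producers bear €4 per permit.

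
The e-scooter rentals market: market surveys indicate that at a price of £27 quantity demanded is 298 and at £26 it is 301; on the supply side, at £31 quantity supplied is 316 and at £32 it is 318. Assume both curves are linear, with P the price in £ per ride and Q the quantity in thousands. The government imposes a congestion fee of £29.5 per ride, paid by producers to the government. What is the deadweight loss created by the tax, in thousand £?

Demand slope: (301 − 298)/(26 − 27) = -3, so Qd = 379 − 3P.
Supply slope: (318 − 316)/(32 − 31) = 2, so Qs = 2P + 254.
Before the tax: set 379 − 3P = 2P + 254 → P* = £25, Q* = 304.
With the tax collected from producers, supply shifts: Qs = 2(P − 29.5) + 254.
New equilibrium: buyers pay £36.8, producers receive £7.3, Q = 268.6. (Wedge: Pb − Ps = 29.5.)
Quantity falls by |ΔQ| = |304 − 268.6| = 35.4.
DWL = ½ · t · |ΔQ| = ½ · 29.5 · 35.4 = £522.15.

Deadweight loss = £522.15 thousand.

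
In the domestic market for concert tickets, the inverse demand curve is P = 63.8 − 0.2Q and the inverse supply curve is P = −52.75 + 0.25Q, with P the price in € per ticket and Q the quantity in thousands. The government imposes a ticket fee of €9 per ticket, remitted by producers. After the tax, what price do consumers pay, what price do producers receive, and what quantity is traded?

Consumers pay €16; producers receive €7; quantity = 239.

Rewrite in direct form: Qd = 319 − 5P and Qs = 4P + 211.
Before the tax: set 319 − 5P = 4P + 211 → P* = €12, Q* = 259.
With the tax collected from producers, supply shifts: Qs = 4(P − 9) + 211.
Solving gives Q = 239 with consumers paying €16 and producers receiving €7 (the €9 wedge).
The less price-elastic side of the market bears the larger share of a per-unit tax.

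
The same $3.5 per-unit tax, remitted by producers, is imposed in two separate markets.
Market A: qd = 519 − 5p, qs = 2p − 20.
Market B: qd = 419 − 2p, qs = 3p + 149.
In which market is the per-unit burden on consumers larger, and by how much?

Market B, by $1.1.

Market A: pre-tax p* = $77, q* = 134; post-tax q = 129; per-unit burden on consumers = $1.
Market B: pre-tax p* = $54, q* = 311; post-tax q = 306.8; per-unit burden on consumers = $2.1.
Difference: $1 vs $2.1 → market B is larger by $1.1.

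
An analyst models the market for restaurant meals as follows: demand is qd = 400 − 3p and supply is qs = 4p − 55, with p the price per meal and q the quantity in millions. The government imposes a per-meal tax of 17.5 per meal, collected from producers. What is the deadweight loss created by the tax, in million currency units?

Before the tax: set 400 − 3p = 4p − 55 → p* = 65, q* = 205.
With the tax collected from producers, supply shifts: qs = 4(p − 17.5) − 55.
New equilibrium: consumers pay 75, producers receive 57.5, q = 175. (Wedge: pb − ps = 17.5.)
Quantity falls by |ΔQ| = |205 − 175| = 30.
DWL = ½ · t · |ΔQ| = ½ · 17.5 · 30 = 262.5.

Deadweight loss = 262.5 million.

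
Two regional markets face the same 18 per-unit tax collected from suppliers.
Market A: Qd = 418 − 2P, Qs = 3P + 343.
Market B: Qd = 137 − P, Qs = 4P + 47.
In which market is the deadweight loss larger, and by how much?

Market A, by 64.8.

Market A: pre-tax P* = 15, Q* = 388; post-tax Q = 366.4; deadweight loss = 194.4.
Market B: pre-tax P* = 18, Q* = 119; post-tax Q = 104.6; deadweight loss = 129.6.
Difference: 194.4 vs 129.6 → market A is larger by 64.8.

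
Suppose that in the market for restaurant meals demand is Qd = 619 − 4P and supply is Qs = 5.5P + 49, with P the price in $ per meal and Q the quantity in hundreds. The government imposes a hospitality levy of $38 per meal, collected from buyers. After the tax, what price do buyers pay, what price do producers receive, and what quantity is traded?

Buyers pay $82; producers receive $44; quantity = 291.

Before the tax: set 619 − 4P = 5.5P + 49 → P* = $60, Q* = 379.
With the tax collected from buyers, demand (in seller-price terms) shifts: Qd = 619 − 4(P + 38).
Solving gives Q = 291 with buyers paying $82 and producers receiving $44 (the $38 wedge).
The less price-elastic side of the market bears the larger share of a per-unit tax.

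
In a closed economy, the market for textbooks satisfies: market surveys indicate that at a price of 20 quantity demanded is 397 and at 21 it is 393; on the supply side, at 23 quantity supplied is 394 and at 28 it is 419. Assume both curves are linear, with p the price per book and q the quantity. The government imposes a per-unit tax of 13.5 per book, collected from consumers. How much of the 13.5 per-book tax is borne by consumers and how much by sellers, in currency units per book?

Demand slope: (393 − 397)/(21 − 20) = -4, so qd = 477 − 4p.
Supply slope: (419 − 394)/(28 − 23) = 5, so qs = 5p + 279.
Before the tax: set 477 − 4p = 5p + 279 → p* = 22, q* = 389.
With the tax collected from consumers, demand (in seller-price terms) shifts: qd = 477 − 4(p + 13.5).
New equilibrium: consumers pay 29.5, sellers receive 16, q = 359. (Wedge: pb − ps = 13.5.)
Burden on consumers: 7.5; on sellers: 6. (They sum to 13.5.)
The less price-elastic side of the market bears the larger share of a per-unit tax.

Consumers bear 7.5 per book; sellers bear 6 per book.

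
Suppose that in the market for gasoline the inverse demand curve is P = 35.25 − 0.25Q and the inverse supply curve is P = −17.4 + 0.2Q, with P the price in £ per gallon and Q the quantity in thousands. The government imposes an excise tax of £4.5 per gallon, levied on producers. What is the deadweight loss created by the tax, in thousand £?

Deadweight loss = £22.5 thousand.

Rewrite in direct form: Qd = 141 − 4P and Qs = 5P + 87.
Without the tax, 141 − 4P = 5P + 87 gives 9P = 54, so P* = £6 and Q* = 117.
With the tax collected from producers, supply shifts: Qs = 5(P − 4.5) + 87.
New equilibrium: consumers pay £8.5, producers receive £4, Q = 107. (Wedge: Pb − Ps = 4.5.)
Quantity falls by |ΔQ| = |117 − 107| = 10.
DWL = ½ · t · |ΔQ| = ½ · 4.5 · 10 = £22.5.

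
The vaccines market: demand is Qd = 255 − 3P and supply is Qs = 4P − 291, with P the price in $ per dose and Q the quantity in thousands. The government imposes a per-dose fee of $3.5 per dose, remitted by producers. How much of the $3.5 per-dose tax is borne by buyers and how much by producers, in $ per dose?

Without the tax, 255 − 3P = 4P − 291 gives 7P = 546, so P* = $78 and Q* = 21.
With the tax collected from producers, supply shifts: Qs = 4(P − 3.5) − 291.
New equilibrium: buyers pay $80, producers receive $76.5, Q = 15. (Wedge: Pb − Ps = 3.5.)
Burden on buyers: $2; on producers: $1.5. (They sum to $3.5.)

Buyers bear $2 per dose; producers bear $1.5 per dose.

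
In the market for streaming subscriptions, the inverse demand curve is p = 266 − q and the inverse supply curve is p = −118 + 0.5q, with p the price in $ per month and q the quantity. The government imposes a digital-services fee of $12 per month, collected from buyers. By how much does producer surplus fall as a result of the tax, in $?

Rewrite in direct form: qd = 266 − p and qs = 2p + 236.
Before the tax: set 266 − p = 2p + 236 → p* = $10, q* = 256.
With the tax collected from buyers, demand (in seller-price terms) shifts: qd = 266 − (p + 12).
Solving gives q = 248 with buyers paying $18 and sellers receiving $6 (the $12 wedge).
ΔPS is the trapezoid between Q = 248 and Q = 256 of height $4: ½ · (256 + 248) · 4 = $1008.

Producer surplus falls by $1008.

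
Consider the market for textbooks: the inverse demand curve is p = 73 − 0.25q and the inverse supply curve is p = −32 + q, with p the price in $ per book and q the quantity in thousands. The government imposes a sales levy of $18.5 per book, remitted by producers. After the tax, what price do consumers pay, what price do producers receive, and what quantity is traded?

Consumers pay $55.7; producers receive $37.2; quantity = 69.2.

Inverting to q(p) form: qd = 292 − 4p; qs = p + 32.
Without the tax, 292 − 4p = p + 32 gives 5p = 260, so p* = $52 and q* = 84.
With the tax collected from producers, supply shifts: qs = (p − 18.5) + 32.
Solving gives q = 69.2 with consumers paying $55.7 and producers receiving $37.2 (the $18.5 wedge).
The less price-elastic side of the market bears the larger share of a per-unit tax.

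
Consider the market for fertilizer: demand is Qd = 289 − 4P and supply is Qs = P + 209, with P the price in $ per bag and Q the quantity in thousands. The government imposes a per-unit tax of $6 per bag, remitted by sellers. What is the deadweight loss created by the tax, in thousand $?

Before the tax: set 289 − 4P = P + 209 → P* = $16, Q* = 225.
With the tax collected from sellers, supply shifts: Qs = (P − 6) + 209.
New equilibrium: buyers pay $17.2, sellers receive $11.2, Q = 220.2. (Wedge: Pb − Ps = 6.)
Quantity falls by |ΔQ| = |225 − 220.2| = 4.8.
DWL = ½ · t · |ΔQ| = ½ · 6 · 4.8 = $14.4.

Deadweight loss = $14.4 thousand.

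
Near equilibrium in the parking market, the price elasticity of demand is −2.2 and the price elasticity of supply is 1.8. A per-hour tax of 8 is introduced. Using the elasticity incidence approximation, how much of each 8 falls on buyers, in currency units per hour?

Buyers bear ≈ 3.6 per hour.

Incidence ratio: buyers' share ≈ εs / (εs + |εd|) = 1.8 / (1.8 + 2.2) = 0.45.
So buyers bear ≈ 0.45 × 8 = 3.6; producers bear 4.4.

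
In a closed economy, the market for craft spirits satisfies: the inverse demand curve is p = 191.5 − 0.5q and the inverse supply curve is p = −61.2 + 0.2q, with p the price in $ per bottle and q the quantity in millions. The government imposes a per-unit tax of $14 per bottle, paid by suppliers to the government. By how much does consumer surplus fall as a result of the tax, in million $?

Inverting to q(p) form: qd = 383 − 2p; qs = 5p + 306.
Before the tax: set 383 − 2p = 5p + 306 → p* = $11, q* = 361.
With the tax collected from suppliers, supply shifts: qs = 5(p − 14) + 306.
New equilibrium: consumers pay $21, suppliers receive $7, q = 341. (Wedge: pb − ps = 14.)
ΔCS is the trapezoid between Q = 341 and Q = 361 of height $10: ½ · (361 + 341) · 10 = $3510.

Consumer surplus falls by $3510 million.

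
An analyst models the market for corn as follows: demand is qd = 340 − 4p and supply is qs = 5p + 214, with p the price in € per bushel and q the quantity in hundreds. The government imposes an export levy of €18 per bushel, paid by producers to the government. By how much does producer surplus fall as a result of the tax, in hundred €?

Before the tax: set 340 − 4p = 5p + 214 → p* = €14, q* = 284.
With the tax collected from producers, supply shifts: qs = 5(p − 18) + 214.
New equilibrium: buyers pay €24, producers receive €6, q = 244. (Wedge: pb − ps = 18.)
ΔPS is the trapezoid between Q = 244 and Q = 284 of height €8: ½ · (284 + 244) · 8 = €2112.

Producer surplus falls by €2112 hundred.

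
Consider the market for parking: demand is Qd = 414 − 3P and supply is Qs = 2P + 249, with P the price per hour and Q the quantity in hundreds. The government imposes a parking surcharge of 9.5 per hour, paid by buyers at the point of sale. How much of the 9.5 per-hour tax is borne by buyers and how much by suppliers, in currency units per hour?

Without the tax, 414 − 3P = 2P + 249 gives 5P = 165, so P* = 33 and Q* = 315.
With the tax collected from buyers, demand (in seller-price terms) shifts: Qd = 414 − 3(P + 9.5).
New equilibrium: buyers pay 36.8, suppliers receive 27.3, Q = 303.6. (Wedge: Pb − Ps = 9.5.)
Burden on buyers: 3.8; on suppliers: 5.7. (They sum to 9.5.)

Buyers bear 3.8 per hour; suppliers bear 5.7 per hour.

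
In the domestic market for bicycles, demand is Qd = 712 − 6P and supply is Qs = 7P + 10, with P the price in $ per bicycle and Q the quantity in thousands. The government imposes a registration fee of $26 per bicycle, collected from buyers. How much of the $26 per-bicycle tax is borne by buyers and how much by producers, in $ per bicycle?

Buyers bear $14 per bicycle; producers bear $12 per bicycle.

Before the tax: set 712 − 6P = 7P + 10 → P* = $54, Q* = 388.
With the tax collected from buyers, demand (in seller-price terms) shifts: Qd = 712 − 6(P + 26).
New equilibrium: buyers pay $68, producers receive $42, Q = 304. (Wedge: Pb − Ps = 26.)
Burden on buyers: $14; on producers: $12. (They sum to $26.)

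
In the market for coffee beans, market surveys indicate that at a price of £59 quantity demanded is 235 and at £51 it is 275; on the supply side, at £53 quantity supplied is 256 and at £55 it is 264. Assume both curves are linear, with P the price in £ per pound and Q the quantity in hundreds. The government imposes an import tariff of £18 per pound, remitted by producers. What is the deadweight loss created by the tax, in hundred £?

Deadweight loss = £360 hundred.

Demand slope: (275 − 235)/(51 − 59) = -5, so Qd = 530 − 5P.
Supply slope: (264 − 256)/(55 − 53) = 4, so Qs = 4P + 44.
Without the tax, 530 − 5P = 4P + 44 gives 9P = 486, so P* = £54 and Q* = 260.
With the tax collected from producers, supply shifts: Qs = 4(P − 18) + 44.
Solving gives Q = 220 with buyers paying £62 and producers receiving £44 (the £18 wedge).
Quantity falls by |ΔQ| = |260 − 220| = 40.
DWL = ½ · t · |ΔQ| = ½ · 18 · 40 = £360.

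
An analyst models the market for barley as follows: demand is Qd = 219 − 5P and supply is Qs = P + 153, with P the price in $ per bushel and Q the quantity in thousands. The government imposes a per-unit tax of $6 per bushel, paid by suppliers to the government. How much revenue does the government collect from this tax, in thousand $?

Tax revenue = $954 thousand.

Before the tax: set 219 − 5P = P + 153 → P* = $11, Q* = 164.
With the tax collected from suppliers, supply shifts: Qs = (P − 6) + 153.
Solving gives Q = 159 with buyers paying $12 and suppliers receiving $6 (the $6 wedge).
Revenue = t · Q = 6 · 159 = $954.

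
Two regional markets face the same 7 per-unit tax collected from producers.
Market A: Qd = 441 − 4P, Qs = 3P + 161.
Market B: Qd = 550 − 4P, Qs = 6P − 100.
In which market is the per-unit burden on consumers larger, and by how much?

Market B, by 1.2.

Market A: pre-tax P* = 40, Q* = 281; post-tax Q = 269; per-unit burden on consumers = 3.
Market B: pre-tax P* = 65, Q* = 290; post-tax Q = 273.2; per-unit burden on consumers = 4.2.
Difference: 3 vs 4.2 → market B is larger by 1.2.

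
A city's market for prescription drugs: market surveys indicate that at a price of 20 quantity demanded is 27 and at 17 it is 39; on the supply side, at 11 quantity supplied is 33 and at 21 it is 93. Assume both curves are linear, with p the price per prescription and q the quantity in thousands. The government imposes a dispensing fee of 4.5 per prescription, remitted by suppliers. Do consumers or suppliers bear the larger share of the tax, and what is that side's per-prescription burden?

Consumers bear the larger share: 2.7 per prescription.

Demand slope: (39 − 27)/(17 − 20) = -4, so qd = 107 − 4p.
Supply slope: (93 − 33)/(21 − 11) = 6, so qs = 6p − 33.
Without the tax, 107 − 4p = 6p − 33 gives 10p = 140, so p* = 14 and q* = 51.
With the tax collected from suppliers, supply shifts: qs = 6(p − 4.5) − 33.
Solving gives q = 40.2 with consumers paying 16.7 and suppliers receiving 12.2 (the 4.5 wedge).
Per-prescription burden: consumers 2.7, suppliers 1.8.
Consumers take the larger share because demand is less price-elastic here (demand slope 4 vs supply slope 6).
The less price-elastic side of the market bears the larger share of a per-unit tax.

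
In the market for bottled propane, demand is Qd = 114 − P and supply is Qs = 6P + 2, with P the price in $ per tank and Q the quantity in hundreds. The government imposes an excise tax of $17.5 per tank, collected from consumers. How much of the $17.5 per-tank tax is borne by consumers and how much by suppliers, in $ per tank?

Without the tax, 114 − P = 6P + 2 gives 7P = 112, so P* = $16 and Q* = 98.
With the tax collected from consumers, demand (in seller-price terms) shifts: Qd = 114 − (P + 17.5).
Solving gives Q = 83 with consumers paying $31 and suppliers receiving $13.5 (the $17.5 wedge).
Burden on consumers: $15; on suppliers: $2.5. (They sum to $17.5.)
The less price-elastic side of the market bears the larger share of a per-unit tax.

Consumers bear $15 per tank; suppliers bear $2.5 per tank.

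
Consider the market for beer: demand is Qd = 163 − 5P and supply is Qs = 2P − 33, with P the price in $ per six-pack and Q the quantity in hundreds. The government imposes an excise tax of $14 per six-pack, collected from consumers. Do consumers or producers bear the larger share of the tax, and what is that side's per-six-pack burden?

Without the tax, 163 − 5P = 2P − 33 gives 7P = 196, so P* = $28 and Q* = 23.
With the tax collected from consumers, demand (in seller-price terms) shifts: Qd = 163 − 5(P + 14).
New equilibrium: consumers pay $32, producers receive $18, Q = 3. (Wedge: Pb − Ps = 14.)
Per-six-pack burden: consumers $4, producers $10.
Producers take the larger share because supply is less price-elastic here (demand slope 5 vs supply slope 2).
The less price-elastic side of the market bears the larger share of a per-unit tax.

Producers bear the larger share: $10 per six-pack.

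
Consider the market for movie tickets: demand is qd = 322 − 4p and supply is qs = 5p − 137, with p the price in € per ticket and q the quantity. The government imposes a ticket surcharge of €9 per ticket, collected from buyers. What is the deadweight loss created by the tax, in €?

Deadweight loss = €90.

Without the tax, 322 − 4p = 5p − 137 gives 9p = 459, so p* = €51 and q* = 118.
With the tax collected from buyers, demand (in seller-price terms) shifts: qd = 322 − 4(p + 9).
Solving gives q = 98 with buyers paying €56 and suppliers receiving €47 (the €9 wedge).
Quantity falls by |ΔQ| = |118 − 98| = 20.
DWL = ½ · t · |ΔQ| = ½ · 9 · 20 = €90.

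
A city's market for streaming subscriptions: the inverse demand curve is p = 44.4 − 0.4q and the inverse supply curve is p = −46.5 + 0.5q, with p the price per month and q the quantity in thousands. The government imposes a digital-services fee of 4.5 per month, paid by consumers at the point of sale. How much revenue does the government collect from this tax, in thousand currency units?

Tax revenue = 432 thousand.

Rewrite in direct form: qd = 111 − 2.5p and qs = 2p + 93.
Before the tax: set 111 − 2.5p = 2p + 93 → p* = 4, q* = 101.
With the tax collected from consumers, demand (in seller-price terms) shifts: qd = 111 − 2.5(p + 4.5).
Solving gives q = 96 with consumers paying 6 and producers receiving 1.5 (the 4.5 wedge).
Revenue = t · Q = 4.5 · 96 = 432.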